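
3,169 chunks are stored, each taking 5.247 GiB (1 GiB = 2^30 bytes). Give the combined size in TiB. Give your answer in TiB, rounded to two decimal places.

Total = 3,169 × 5.247 GiB = 16627.743 GiB
= 16627.743 × 1,073,741,824 bytes = 17,853,903,097,823.232 bytes
1 TiB = 1,099,511,627,776 bytes
17,853,903,097,823.232 / 1,099,511,627,776 = 16.24 TiB

16.24 TiB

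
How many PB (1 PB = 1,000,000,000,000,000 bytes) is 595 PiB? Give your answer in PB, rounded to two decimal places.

595 PiB × 1,125,899,906,842,624 bytes/PiB = 669,910,444,571,361,280 bytes
1 PB = 1,000,000,000,000,000 bytes
669,910,444,571,361,280 / 1,000,000,000,000,000 = 669.91 PB

669.91 PB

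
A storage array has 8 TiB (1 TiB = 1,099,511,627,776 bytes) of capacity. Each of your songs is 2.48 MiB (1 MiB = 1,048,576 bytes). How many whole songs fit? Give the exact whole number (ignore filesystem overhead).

3,382,503

Capacity: 8 TiB = 8,796,093,022,208 bytes
Per item: 2.48 MiB = 2,600,468.48 bytes
⌊8,796,093,022,208 / 2,600,468.48⌋ = 3,382,503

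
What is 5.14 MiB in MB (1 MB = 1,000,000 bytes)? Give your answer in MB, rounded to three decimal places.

5.390 MB

5.14 MiB × 1,048,576 bytes/MiB = 5,389,680.64 bytes
1 MB = 10^6 bytes = 1,000,000 bytes
5,389,680.64 / 1,000,000 = 5.390 MB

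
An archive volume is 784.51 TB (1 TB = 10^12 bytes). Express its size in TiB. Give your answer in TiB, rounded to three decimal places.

784.51 TB = 784.51 × 10^12 bytes = 784,510,000,000,000 bytes
1 TiB = 2^40 bytes = 1,099,511,627,776 bytes
784,510,000,000,000 / 1,099,511,627,776 = 713.508 TiB

713.508 TiB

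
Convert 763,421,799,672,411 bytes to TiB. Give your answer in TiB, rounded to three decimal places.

763,421,799,672,411 bytes given.
1 TiB = 1,099,511,627,776 bytes
763,421,799,672,411 / 1,099,511,627,776 = 694.328 TiB

694.328 TiB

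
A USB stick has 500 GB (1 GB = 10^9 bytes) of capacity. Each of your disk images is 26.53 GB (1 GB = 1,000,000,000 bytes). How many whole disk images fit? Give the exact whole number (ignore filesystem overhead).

Capacity: 500 GB = 500,000,000,000 bytes
Per item: 26.53 GB = 26,530,000,000 bytes
⌊500,000,000,000 / 26,530,000,000⌋ = 18

18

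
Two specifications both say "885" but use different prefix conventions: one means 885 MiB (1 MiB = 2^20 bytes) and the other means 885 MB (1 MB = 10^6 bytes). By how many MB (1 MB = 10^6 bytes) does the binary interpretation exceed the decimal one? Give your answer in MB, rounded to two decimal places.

885 MiB = 885 × 1,048,576 = 927,989,760 bytes
885 MB = 885 × 1,000,000 = 885,000,000 bytes
difference = 42,989,760 bytes
42,989,760 / 1,000,000 = 42.99 MB

42.99 MB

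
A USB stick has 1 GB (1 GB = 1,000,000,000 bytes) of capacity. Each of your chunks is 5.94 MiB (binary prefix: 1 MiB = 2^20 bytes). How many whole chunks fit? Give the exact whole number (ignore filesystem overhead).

160

Capacity: 1 GB = 1,000,000,000 bytes
Per item: 5.94 MiB = 6,228,541.44 bytes
⌊1,000,000,000 / 6,228,541.44⌋ = 160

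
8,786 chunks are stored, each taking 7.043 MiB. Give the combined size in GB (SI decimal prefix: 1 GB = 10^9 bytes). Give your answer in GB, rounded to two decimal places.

Total = 8,786 × 7.043 MiB = 61879.798 MiB
= 61879.798 × 1,048,576 bytes = 64,885,671,067.648 bytes
1 GB = 1,000,000,000 bytes
64,885,671,067.648 / 1,000,000,000 = 64.89 GB

64.89 GB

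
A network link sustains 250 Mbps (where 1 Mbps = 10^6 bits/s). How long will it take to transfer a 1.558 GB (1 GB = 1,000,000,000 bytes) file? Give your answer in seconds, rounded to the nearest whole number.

1.558 GB = 1,558,000,000 bytes = 12,464,000,000 bits
250 Mbps = 250,000,000 bits/s
time = 12,464,000,000 / 250,000,000 = 50 s

50 seconds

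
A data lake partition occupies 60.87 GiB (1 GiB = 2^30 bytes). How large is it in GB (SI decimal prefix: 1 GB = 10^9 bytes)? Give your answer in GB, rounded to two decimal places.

65.36 GB

60.87 GiB = 60.87 × 2^30 bytes = 65,358,664,826.88 bytes
1 GB = 1,000,000,000 bytes
65,358,664,826.88 / 1,000,000,000 = 65.36 GB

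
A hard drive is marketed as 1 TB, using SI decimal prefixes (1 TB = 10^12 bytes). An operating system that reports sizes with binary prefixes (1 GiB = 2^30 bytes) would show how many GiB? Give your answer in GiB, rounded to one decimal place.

931.3 GiB

1 TB × 1,000,000,000,000 bytes/TB = 1,000,000,000,000 bytes
1 GiB = 1,073,741,824 bytes
1,000,000,000,000 / 1,073,741,824 = 931.3 GiB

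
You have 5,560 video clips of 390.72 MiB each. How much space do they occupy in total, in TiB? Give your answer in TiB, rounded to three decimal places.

Total = 5,560 × 390.72 MiB = 2172403.2 MiB
= 2172403.2 × 1,048,576 bytes = 2,277,929,857,843.2 bytes
1 TiB = 1,099,511,627,776 bytes
2,277,929,857,843.2 / 1,099,511,627,776 = 2.072 TiB

2.072 TiB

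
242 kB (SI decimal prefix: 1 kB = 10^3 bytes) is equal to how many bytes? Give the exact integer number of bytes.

242 × 1,000 = 242,000 bytes  (1 kB = 10^3 bytes)

242,000 bytes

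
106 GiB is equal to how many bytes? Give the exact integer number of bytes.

113,816,633,344 bytes

106 × 1,073,741,824 = 113,816,633,344 bytes  (1 GiB = 2^30 bytes)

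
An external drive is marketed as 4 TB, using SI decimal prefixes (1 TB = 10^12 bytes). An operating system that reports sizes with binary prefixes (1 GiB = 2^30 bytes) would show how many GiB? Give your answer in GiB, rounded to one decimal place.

4 TB = 4 × 10^12 bytes = 4,000,000,000,000 bytes
1 GiB = 2^30 bytes = 1,073,741,824 bytes
4,000,000,000,000 / 1,073,741,824 = 3,725.3 GiB

3,725.3 GiB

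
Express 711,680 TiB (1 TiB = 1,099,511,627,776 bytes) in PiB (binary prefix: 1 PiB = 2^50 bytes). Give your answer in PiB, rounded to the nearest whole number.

695 PiB

711,680 TiB = 711,680 × 2^40 bytes = 782,500,435,255,623,680 bytes
1 PiB = 2^50 bytes = 1,125,899,906,842,624 bytes
782,500,435,255,623,680 / 1,125,899,906,842,624 = 695 PiB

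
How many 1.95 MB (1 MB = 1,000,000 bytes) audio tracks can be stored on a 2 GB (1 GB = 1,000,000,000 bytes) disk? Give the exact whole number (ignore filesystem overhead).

Capacity: 2 GB = 2,000,000,000 bytes
Per item: 1.95 MB = 1,950,000 bytes
⌊2,000,000,000 / 1,950,000⌋ = 1,025

1,025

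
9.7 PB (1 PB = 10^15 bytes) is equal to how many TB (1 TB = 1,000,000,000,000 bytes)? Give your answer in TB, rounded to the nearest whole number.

9.7 PB = 9.7 × 10^15 bytes = 9,700,000,000,000,000 bytes
1 TB = 1,000,000,000,000 bytes
9,700,000,000,000,000 / 1,000,000,000,000 = 9,700 TB

9,700 TB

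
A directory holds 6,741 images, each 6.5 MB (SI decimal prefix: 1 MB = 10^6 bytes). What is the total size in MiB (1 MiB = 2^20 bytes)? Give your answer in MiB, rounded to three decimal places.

Total = 6,741 × 6.5 MB = 43816.5 MB
= 43816.5 × 1,000,000 bytes = 43,816,500,000 bytes
1 MiB = 1,048,576 bytes
43,816,500,000 / 1,048,576 = 41,786.671 MiB

41,786.671 MiB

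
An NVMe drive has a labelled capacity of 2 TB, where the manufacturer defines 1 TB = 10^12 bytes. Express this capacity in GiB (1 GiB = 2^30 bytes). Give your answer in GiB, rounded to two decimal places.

2 TB = 2 × 10^12 bytes = 2,000,000,000,000 bytes
1 GiB = 2^30 bytes = 1,073,741,824 bytes
2,000,000,000,000 / 1,073,741,824 = 1,862.65 GiB

1,862.65 GiB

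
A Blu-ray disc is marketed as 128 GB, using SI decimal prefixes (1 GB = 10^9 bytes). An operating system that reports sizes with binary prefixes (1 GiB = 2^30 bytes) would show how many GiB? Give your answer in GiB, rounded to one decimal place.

128 GB = 128 × 10^9 bytes = 128,000,000,000 bytes
1 GiB = 1,073,741,824 bytes
128,000,000,000 / 1,073,741,824 = 119.2 GiB

119.2 GiB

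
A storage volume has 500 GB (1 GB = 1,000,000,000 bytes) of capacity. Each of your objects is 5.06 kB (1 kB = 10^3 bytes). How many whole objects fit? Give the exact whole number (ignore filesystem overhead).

Capacity: 500 GB = 500,000,000,000 bytes
Per item: 5.06 kB = 5,060 bytes
⌊500,000,000,000 / 5,060⌋ = 98,814,229

98,814,229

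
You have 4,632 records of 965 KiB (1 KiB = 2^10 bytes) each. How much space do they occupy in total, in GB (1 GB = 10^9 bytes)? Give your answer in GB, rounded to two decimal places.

4.58 GB

Total = 4,632 × 965 KiB = 4,469,880 KiB
= 4,469,880 × 1,024 bytes = 4,577,157,120 bytes
1 GB = 1,000,000,000 bytes
4,577,157,120 / 1,000,000,000 = 4.58 GB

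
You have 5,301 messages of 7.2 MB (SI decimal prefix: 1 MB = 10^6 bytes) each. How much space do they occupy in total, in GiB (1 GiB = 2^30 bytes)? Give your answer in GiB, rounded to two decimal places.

35.55 GiB

Total = 5,301 × 7.2 MB = 38167.2 MB
= 38167.2 × 1,000,000 bytes = 38,167,200,000 bytes
1 GiB = 1,073,741,824 bytes
38,167,200,000 / 1,073,741,824 = 35.55 GiB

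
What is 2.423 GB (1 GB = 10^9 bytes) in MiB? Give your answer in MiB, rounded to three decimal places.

2,310.753 MiB

2.423 GB = 2.423 × 10^9 bytes = 2,423,000,000 bytes
1 MiB = 1,048,576 bytes
2,423,000,000 / 1,048,576 = 2,310.753 MiB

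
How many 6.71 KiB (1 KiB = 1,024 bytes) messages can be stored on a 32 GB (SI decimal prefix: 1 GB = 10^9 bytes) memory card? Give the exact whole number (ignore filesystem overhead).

4,657,228

Capacity: 32 GB = 32,000,000,000 bytes
Per item: 6.71 KiB = 6,871.04 bytes
⌊32,000,000,000 / 6,871.04⌋ = 4,657,228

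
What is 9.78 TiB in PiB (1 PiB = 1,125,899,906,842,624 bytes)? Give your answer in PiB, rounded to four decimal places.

9.78 TiB × 1,099,511,627,776 bytes/TiB = 10,753,223,719,649.28 bytes
1 PiB = 2^50 bytes = 1,125,899,906,842,624 bytes
10,753,223,719,649.28 / 1,125,899,906,842,624 = 0.0096 PiB

0.0096 PiB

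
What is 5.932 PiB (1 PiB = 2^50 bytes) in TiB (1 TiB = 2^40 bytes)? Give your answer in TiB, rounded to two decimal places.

6,074.37 TiB

5.932 PiB = 5.932 × 2^50 bytes = 6,678,838,247,390,445.568 bytes
1 TiB = 2^40 bytes = 1,099,511,627,776 bytes
6,678,838,247,390,445.568 / 1,099,511,627,776 = 6,074.37 TiB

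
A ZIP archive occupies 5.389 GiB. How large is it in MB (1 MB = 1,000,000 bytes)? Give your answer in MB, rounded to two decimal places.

5,786.39 MB

5.389 GiB × 1,073,741,824 bytes/GiB = 5,786,394,689.536 bytes
1 MB = 10^6 bytes = 1,000,000 bytes
5,786,394,689.536 / 1,000,000 = 5,786.39 MB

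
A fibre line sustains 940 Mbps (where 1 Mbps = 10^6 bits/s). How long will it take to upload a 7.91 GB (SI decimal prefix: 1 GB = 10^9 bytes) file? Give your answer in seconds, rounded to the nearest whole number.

67 seconds

7.91 GB = 7,910,000,000 bytes = 63,280,000,000 bits
940 Mbps = 940,000,000 bits/s
time = 63,280,000,000 / 940,000,000 = 67 s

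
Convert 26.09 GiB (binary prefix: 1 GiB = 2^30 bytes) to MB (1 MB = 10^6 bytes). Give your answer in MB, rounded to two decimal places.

28,013.92 MB

26.09 GiB × 1,073,741,824 bytes/GiB = 28,013,924,188.16 bytes
1 MB = 1,000,000 bytes
28,013,924,188.16 / 1,000,000 = 28,013.92 MB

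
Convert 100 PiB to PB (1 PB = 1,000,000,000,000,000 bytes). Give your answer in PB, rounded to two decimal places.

112.59 PB

100 PiB = 100 × 2^50 bytes = 112,589,990,684,262,400 bytes
1 PB = 1,000,000,000,000,000 bytes
112,589,990,684,262,400 / 1,000,000,000,000,000 = 112.59 PB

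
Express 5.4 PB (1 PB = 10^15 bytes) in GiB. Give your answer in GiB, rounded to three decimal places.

5,029,141.903 GiB

5.4 PB × 1,000,000,000,000,000 bytes/PB = 5,400,000,000,000,000 bytes
1 GiB = 1,073,741,824 bytes
5,400,000,000,000,000 / 1,073,741,824 = 5,029,141.903 GiB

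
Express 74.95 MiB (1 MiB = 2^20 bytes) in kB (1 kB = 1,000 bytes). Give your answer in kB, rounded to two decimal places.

74.95 MiB = 74.95 × 2^20 bytes = 78,590,771.2 bytes
1 kB = 10^3 bytes = 1,000 bytes
78,590,771.2 / 1,000 = 78,590.77 kB

78,590.77 kB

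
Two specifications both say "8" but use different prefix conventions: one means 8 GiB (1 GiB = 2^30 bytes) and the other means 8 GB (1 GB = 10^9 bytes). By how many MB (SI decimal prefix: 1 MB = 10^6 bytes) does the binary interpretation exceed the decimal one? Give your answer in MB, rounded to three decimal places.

8 GiB = 8 × 1,073,741,824 = 8,589,934,592 bytes
8 GB = 8 × 1,000,000,000 = 8,000,000,000 bytes
difference = 589,934,592 bytes
589,934,592 / 1,000,000 = 589.935 MB

589.935 MB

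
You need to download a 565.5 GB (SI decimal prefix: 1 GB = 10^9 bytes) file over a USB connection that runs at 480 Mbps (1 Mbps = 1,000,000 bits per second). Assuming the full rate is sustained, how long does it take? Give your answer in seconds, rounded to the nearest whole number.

565.5 GB = 565,500,000,000 bytes = 4,524,000,000,000 bits
480 Mbps = 480,000,000 bits/s
time = 4,524,000,000,000 / 480,000,000 = 9,425 s

9,425 seconds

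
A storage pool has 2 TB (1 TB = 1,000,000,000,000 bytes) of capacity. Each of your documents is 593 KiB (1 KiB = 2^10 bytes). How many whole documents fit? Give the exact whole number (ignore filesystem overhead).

3,293,634

Capacity: 2 TB = 2,000,000,000,000 bytes
Per item: 593 KiB = 607,232 bytes
⌊2,000,000,000,000 / 607,232⌋ = 3,293,634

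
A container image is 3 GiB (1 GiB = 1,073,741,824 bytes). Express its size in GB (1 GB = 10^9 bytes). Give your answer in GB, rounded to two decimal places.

3.22 GB

3 GiB = 3 × 2^30 bytes = 3,221,225,472 bytes
1 GB = 1,000,000,000 bytes
3,221,225,472 / 1,000,000,000 = 3.22 GB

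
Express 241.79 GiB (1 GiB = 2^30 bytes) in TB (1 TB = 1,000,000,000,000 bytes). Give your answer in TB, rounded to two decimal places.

241.79 GiB × 1,073,741,824 bytes/GiB = 259,620,035,624.96 bytes
1 TB = 10^12 bytes = 1,000,000,000,000 bytes
259,620,035,624.96 / 1,000,000,000,000 = 0.26 TB

0.26 TB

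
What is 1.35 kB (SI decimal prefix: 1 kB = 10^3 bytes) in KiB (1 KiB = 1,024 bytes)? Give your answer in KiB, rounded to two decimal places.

1.35 kB = 1.35 × 10^3 bytes = 1,350 bytes
1 KiB = 1,024 bytes
1,350 / 1,024 = 1.32 KiB

1.32 KiB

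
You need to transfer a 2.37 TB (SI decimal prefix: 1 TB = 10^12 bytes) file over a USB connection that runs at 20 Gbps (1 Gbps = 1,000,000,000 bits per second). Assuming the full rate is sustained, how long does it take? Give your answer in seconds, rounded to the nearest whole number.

2.37 TB = 2,370,000,000,000 bytes = 18,960,000,000,000 bits
20 Gbps = 20,000,000,000 bits/s
time = 18,960,000,000,000 / 20,000,000,000 = 948 s

948 seconds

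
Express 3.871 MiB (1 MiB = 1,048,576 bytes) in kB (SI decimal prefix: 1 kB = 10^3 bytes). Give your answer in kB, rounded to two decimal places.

4,059.04 kB

3.871 MiB × 1,048,576 bytes/MiB = 4,059,037.696 bytes
1 kB = 10^3 bytes = 1,000 bytes
4,059,037.696 / 1,000 = 4,059.04 kB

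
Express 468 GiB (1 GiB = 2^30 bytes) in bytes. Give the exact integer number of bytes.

502,511,173,632 bytes

468 × 1,073,741,824 = 502,511,173,632 bytes  (1 GiB = 2^30 bytes)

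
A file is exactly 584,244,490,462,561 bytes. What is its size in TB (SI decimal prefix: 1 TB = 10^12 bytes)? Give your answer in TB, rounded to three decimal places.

584.244 TB

584,244,490,462,561 bytes given.
1 TB = 1,000,000,000,000 bytes
584,244,490,462,561 / 1,000,000,000,000 = 584.244 TB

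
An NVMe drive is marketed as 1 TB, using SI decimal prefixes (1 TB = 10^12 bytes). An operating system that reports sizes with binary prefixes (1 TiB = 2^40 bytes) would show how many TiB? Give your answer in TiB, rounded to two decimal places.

0.91 TiB

1 TB = 1 × 10^12 bytes = 1,000,000,000,000 bytes
1 TiB = 2^40 bytes = 1,099,511,627,776 bytes
1,000,000,000,000 / 1,099,511,627,776 = 0.91 TiB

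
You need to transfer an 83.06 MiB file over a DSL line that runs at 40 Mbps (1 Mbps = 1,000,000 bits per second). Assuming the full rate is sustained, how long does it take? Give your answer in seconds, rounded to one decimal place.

17.4 seconds

83.06 MiB = 87,094,722.56 bytes = 696,757,780.48 bits
40 Mbps = 40,000,000 bits/s
time = 696,757,780.48 / 40,000,000 = 17.4 s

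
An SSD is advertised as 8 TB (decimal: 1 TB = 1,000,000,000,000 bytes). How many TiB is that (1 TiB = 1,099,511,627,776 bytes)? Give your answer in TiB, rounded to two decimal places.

7.28 TiB

8 TB = 8 × 10^12 bytes = 8,000,000,000,000 bytes
1 TiB = 1,099,511,627,776 bytes
8,000,000,000,000 / 1,099,511,627,776 = 7.28 TiB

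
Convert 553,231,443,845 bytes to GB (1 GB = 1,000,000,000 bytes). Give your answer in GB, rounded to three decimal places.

553,231,443,845 bytes given.
1 GB = 1,000,000,000 bytes
553,231,443,845 / 1,000,000,000 = 553.231 GB

553.231 GB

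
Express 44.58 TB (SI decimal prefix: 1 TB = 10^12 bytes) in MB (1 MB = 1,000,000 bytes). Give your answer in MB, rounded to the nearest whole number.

44.58 TB = 44.58 × 10^12 bytes = 44,580,000,000,000 bytes
1 MB = 1,000,000 bytes
44,580,000,000,000 / 1,000,000 = 44,580,000 MB

44,580,000 MB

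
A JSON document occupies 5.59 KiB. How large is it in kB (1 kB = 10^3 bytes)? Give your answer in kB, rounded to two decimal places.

5.59 KiB × 1,024 bytes/KiB = 5,724.16 bytes
1 kB = 10^3 bytes = 1,000 bytes
5,724.16 / 1,000 = 5.72 kB

5.72 kB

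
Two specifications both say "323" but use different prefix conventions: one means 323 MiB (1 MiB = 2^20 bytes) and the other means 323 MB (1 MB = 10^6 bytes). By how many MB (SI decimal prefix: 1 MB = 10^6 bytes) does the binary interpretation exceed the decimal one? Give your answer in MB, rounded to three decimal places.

15.690 MB

323 MiB = 323 × 1,048,576 = 338,690,048 bytes
323 MB = 323 × 1,000,000 = 323,000,000 bytes
difference = 15,690,048 bytes
15,690,048 / 1,000,000 = 15.690 MB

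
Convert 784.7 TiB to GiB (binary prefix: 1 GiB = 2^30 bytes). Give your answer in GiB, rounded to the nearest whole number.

803,533 GiB

784.7 TiB = 784.7 × 2^40 bytes = 862,786,774,315,827.2 bytes
1 GiB = 2^30 bytes = 1,073,741,824 bytes
862,786,774,315,827.2 / 1,073,741,824 = 803,533 GiB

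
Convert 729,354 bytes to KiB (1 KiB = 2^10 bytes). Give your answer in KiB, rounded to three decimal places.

712.260 KiB

729,354 bytes given.
1 KiB = 2^10 bytes = 1,024 bytes
729,354 / 1,024 = 712.260 KiB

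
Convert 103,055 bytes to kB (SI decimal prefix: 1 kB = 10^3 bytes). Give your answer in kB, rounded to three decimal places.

103.055 kB

103,055 bytes given.
1 kB = 10^3 bytes = 1,000 bytes
103,055 / 1,000 = 103.055 kB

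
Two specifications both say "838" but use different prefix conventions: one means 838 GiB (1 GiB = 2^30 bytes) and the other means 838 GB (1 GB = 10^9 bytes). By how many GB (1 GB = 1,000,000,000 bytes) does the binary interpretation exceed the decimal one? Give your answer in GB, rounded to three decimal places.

838 GiB = 838 × 1,073,741,824 = 899,795,648,512 bytes
838 GB = 838 × 1,000,000,000 = 838,000,000,000 bytes
difference = 61,795,648,512 bytes
61,795,648,512 / 1,000,000,000 = 61.796 GB

61.796 GB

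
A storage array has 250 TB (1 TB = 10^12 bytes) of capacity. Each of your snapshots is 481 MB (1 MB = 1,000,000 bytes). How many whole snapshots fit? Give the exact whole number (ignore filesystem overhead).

519,750

Capacity: 250 TB = 250,000,000,000,000 bytes
Per item: 481 MB = 481,000,000 bytes
⌊250,000,000,000,000 / 481,000,000⌋ = 519,750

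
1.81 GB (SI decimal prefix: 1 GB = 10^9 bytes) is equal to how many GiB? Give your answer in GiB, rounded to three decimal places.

1.81 GB = 1.81 × 10^9 bytes = 1,810,000,000 bytes
1 GiB = 2^30 bytes = 1,073,741,824 bytes
1,810,000,000 / 1,073,741,824 = 1.686 GiB

1.686 GiB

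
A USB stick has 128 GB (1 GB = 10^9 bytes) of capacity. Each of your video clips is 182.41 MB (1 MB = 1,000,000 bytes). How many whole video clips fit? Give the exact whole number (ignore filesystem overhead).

Capacity: 128 GB = 128,000,000,000 bytes
Per item: 182.41 MB = 182,410,000 bytes
⌊128,000,000,000 / 182,410,000⌋ = 701

701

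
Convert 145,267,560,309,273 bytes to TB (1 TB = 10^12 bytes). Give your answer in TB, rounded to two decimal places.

145.27 TB

145,267,560,309,273 bytes given.
1 TB = 10^12 bytes = 1,000,000,000,000 bytes
145,267,560,309,273 / 1,000,000,000,000 = 145.27 TB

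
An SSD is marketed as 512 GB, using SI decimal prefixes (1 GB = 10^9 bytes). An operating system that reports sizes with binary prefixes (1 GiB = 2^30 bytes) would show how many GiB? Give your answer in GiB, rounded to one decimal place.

512 GB = 512 × 10^9 bytes = 512,000,000,000 bytes
1 GiB = 1,073,741,824 bytes
512,000,000,000 / 1,073,741,824 = 476.8 GiB

476.8 GiB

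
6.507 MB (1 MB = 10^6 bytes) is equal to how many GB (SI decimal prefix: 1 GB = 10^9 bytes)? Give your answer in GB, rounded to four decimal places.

6.507 MB = 6.507 × 10^6 bytes = 6,507,000 bytes
1 GB = 1,000,000,000 bytes
6,507,000 / 1,000,000,000 = 0.0065 GB

0.0065 GB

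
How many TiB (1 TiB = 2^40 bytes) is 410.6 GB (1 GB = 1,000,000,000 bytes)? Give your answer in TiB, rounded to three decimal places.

410.6 GB = 410.6 × 10^9 bytes = 410,600,000,000 bytes
1 TiB = 2^40 bytes = 1,099,511,627,776 bytes
410,600,000,000 / 1,099,511,627,776 = 0.373 TiB

0.373 TiB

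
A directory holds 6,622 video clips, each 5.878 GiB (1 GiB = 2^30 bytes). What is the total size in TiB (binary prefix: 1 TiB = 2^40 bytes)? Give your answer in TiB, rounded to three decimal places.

38.012 TiB

Total = 6,622 × 5.878 GiB = 38924.116 GiB
= 38924.116 × 1,073,741,824 bytes = 41,794,451,311,427.584 bytes
1 TiB = 1,099,511,627,776 bytes
41,794,451,311,427.584 / 1,099,511,627,776 = 38.012 TiB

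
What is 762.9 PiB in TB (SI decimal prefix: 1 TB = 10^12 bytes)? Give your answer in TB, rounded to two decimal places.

762.9 PiB = 762.9 × 2^50 bytes = 858,949,038,930,237,849.6 bytes
1 TB = 10^12 bytes = 1,000,000,000,000 bytes
858,949,038,930,237,849.6 / 1,000,000,000,000 = 858,949.04 TB

858,949.04 TB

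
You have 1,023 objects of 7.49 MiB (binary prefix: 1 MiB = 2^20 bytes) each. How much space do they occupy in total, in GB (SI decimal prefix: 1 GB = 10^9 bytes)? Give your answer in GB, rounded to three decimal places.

8.034 GB

Total = 1,023 × 7.49 MiB = 7662.27 MiB
= 7662.27 × 1,048,576 bytes = 8,034,472,427.52 bytes
1 GB = 1,000,000,000 bytes
8,034,472,427.52 / 1,000,000,000 = 8.034 GB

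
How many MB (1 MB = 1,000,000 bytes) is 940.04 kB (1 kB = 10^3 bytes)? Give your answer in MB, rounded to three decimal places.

940.04 kB = 940.04 × 10^3 bytes = 940,040 bytes
1 MB = 1,000,000 bytes
940,040 / 1,000,000 = 0.940 MB

0.940 MB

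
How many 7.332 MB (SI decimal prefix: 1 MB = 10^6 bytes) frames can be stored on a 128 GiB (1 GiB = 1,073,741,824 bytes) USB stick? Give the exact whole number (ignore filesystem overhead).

Capacity: 128 GiB = 137,438,953,472 bytes
Per item: 7.332 MB = 7,332,000 bytes
⌊137,438,953,472 / 7,332,000⌋ = 18,745

18,745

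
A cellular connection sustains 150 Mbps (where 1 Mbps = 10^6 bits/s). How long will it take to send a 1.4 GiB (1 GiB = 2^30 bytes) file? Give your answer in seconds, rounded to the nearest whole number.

1.4 GiB = 1,503,238,553.6 bytes = 12,025,908,428.8 bits
150 Mbps = 150,000,000 bits/s
time = 12,025,908,428.8 / 150,000,000 = 80 s

80 seconds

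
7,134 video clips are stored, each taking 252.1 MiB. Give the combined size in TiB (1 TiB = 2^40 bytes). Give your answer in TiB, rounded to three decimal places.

1.715 TiB

Total = 7,134 × 252.1 MiB = 1798481.4 MiB
= 1798481.4 × 1,048,576 bytes = 1,885,844,432,486.4 bytes
1 TiB = 1,099,511,627,776 bytes
1,885,844,432,486.4 / 1,099,511,627,776 = 1.715 TiB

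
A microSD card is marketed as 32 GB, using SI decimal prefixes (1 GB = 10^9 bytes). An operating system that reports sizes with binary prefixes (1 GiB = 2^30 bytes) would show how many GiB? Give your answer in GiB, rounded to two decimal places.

32 GB = 32 × 10^9 bytes = 32,000,000,000 bytes
1 GiB = 1,073,741,824 bytes
32,000,000,000 / 1,073,741,824 = 29.80 GiB

29.80 GiB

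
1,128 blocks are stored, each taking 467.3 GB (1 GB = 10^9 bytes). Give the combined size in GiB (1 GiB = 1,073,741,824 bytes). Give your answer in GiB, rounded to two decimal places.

490,913.54 GiB

Total = 1,128 × 467.3 GB = 527114.4 GB
= 527114.4 × 1,000,000,000 bytes = 527,114,400,000,000 bytes
1 GiB = 1,073,741,824 bytes
527,114,400,000,000 / 1,073,741,824 = 490,913.54 GiB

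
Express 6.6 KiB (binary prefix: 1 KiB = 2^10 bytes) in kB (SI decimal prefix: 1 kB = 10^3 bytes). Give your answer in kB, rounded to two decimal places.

6.6 KiB = 6.6 × 2^10 bytes = 6,758.4 bytes
1 kB = 10^3 bytes = 1,000 bytes
6,758.4 / 1,000 = 6.76 kB

6.76 kB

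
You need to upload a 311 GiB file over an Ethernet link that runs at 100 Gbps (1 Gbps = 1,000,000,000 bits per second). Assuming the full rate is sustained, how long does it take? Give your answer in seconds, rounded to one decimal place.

26.7 seconds

311 GiB = 333,933,707,264 bytes = 2,671,469,658,112 bits
100 Gbps = 100,000,000,000 bits/s
time = 2,671,469,658,112 / 100,000,000,000 = 26.7 s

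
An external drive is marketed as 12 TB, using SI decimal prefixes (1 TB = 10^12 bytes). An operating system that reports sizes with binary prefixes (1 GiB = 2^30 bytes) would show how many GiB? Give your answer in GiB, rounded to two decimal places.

11,175.87 GiB

12 TB × 1,000,000,000,000 bytes/TB = 12,000,000,000,000 bytes
1 GiB = 1,073,741,824 bytes
12,000,000,000,000 / 1,073,741,824 = 11,175.87 GiB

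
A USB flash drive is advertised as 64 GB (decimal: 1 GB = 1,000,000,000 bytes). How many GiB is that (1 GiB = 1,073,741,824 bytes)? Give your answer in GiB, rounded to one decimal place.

64 GB = 64 × 10^9 bytes = 64,000,000,000 bytes
1 GiB = 2^30 bytes = 1,073,741,824 bytes
64,000,000,000 / 1,073,741,824 = 59.6 GiB

59.6 GiB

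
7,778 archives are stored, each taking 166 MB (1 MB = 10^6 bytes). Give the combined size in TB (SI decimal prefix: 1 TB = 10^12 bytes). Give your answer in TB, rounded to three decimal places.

Total = 7,778 × 166 MB = 1,291,148 MB
= 1,291,148 × 1,000,000 bytes = 1,291,148,000,000 bytes
1 TB = 1,000,000,000,000 bytes
1,291,148,000,000 / 1,000,000,000,000 = 1.291 TB

1.291 TB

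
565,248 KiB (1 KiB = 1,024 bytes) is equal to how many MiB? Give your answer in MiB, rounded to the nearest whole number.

552 MiB

565,248 KiB = 565,248 × 2^10 bytes = 578,813,952 bytes
1 MiB = 2^20 bytes = 1,048,576 bytes
578,813,952 / 1,048,576 = 552 MiB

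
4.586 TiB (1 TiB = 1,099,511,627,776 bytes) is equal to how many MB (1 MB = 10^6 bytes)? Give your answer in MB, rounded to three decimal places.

5,042,360.325 MB

4.586 TiB = 4.586 × 2^40 bytes = 5,042,360,324,980.736 bytes
1 MB = 10^6 bytes = 1,000,000 bytes
5,042,360,324,980.736 / 1,000,000 = 5,042,360.325 MB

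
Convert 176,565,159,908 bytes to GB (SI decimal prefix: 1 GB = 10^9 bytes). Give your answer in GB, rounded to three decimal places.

176.565 GB

176,565,159,908 bytes given.
1 GB = 1,000,000,000 bytes
176,565,159,908 / 1,000,000,000 = 176.565 GB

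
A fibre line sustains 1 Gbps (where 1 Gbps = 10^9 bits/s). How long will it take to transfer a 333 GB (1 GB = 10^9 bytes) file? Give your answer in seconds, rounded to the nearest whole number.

333 GB = 333,000,000,000 bytes = 2,664,000,000,000 bits
1 Gbps = 1,000,000,000 bits/s
time = 2,664,000,000,000 / 1,000,000,000 = 2,664 s

2,664 seconds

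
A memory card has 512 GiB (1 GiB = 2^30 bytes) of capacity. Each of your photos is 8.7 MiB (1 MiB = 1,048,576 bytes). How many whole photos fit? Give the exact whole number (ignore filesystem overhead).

60,262

Capacity: 512 GiB = 549,755,813,888 bytes
Per item: 8.7 MiB = 9,122,611.2 bytes
⌊549,755,813,888 / 9,122,611.2⌋ = 60,262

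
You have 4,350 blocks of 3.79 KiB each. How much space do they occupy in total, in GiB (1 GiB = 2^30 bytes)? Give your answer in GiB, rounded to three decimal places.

0.016 GiB

Total = 4,350 × 3.79 KiB = 16486.5 KiB
= 16486.5 × 1,024 bytes = 16,882,176 bytes
1 GiB = 1,073,741,824 bytes
16,882,176 / 1,073,741,824 = 0.016 GiB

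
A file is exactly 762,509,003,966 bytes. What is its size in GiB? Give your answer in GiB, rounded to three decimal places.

762,509,003,966 bytes given.
1 GiB = 1,073,741,824 bytes
762,509,003,966 / 1,073,741,824 = 710.142 GiB

710.142 GiB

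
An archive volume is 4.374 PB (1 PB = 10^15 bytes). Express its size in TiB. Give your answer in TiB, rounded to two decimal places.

4.374 PB = 4.374 × 10^15 bytes = 4,374,000,000,000,000 bytes
1 TiB = 1,099,511,627,776 bytes
4,374,000,000,000,000 / 1,099,511,627,776 = 3,978.13 TiB

3,978.13 TiB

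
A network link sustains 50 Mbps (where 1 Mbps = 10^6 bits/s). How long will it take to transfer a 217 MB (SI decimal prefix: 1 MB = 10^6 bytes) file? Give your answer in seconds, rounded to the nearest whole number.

217 MB = 217,000,000 bytes = 1,736,000,000 bits
50 Mbps = 50,000,000 bits/s
time = 1,736,000,000 / 50,000,000 = 35 s

35 seconds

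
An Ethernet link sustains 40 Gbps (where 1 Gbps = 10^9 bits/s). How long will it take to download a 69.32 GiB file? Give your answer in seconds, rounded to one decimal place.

69.32 GiB = 74,431,783,239.68 bytes = 595,454,265,917.44 bits
40 Gbps = 40,000,000,000 bits/s
time = 595,454,265,917.44 / 40,000,000,000 = 14.9 s

14.9 seconds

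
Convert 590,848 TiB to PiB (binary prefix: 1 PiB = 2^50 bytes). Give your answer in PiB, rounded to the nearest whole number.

577 PiB

590,848 TiB = 590,848 × 2^40 bytes = 649,644,246,248,194,048 bytes
1 PiB = 2^50 bytes = 1,125,899,906,842,624 bytes
649,644,246,248,194,048 / 1,125,899,906,842,624 = 577 PiB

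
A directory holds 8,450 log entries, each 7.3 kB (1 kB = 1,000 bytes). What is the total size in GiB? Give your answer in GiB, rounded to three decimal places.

0.057 GiB

Total = 8,450 × 7.3 kB = 61,685 kB
= 61,685 × 1,000 bytes = 61,685,000 bytes
1 GiB = 1,073,741,824 bytes
61,685,000 / 1,073,741,824 = 0.057 GiB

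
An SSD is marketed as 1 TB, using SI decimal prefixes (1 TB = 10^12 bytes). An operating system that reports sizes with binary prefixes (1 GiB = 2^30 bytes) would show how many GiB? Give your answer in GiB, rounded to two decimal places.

1 TB × 1,000,000,000,000 bytes/TB = 1,000,000,000,000 bytes
1 GiB = 1,073,741,824 bytes
1,000,000,000,000 / 1,073,741,824 = 931.32 GiB

931.32 GiB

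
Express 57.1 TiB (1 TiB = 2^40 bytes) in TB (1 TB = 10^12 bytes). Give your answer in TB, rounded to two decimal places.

57.1 TiB × 1,099,511,627,776 bytes/TiB = 62,782,113,946,009.6 bytes
1 TB = 1,000,000,000,000 bytes
62,782,113,946,009.6 / 1,000,000,000,000 = 62.78 TB

62.78 TB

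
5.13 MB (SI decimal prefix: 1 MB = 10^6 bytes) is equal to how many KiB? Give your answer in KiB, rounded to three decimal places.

5,009.766 KiB

5.13 MB × 1,000,000 bytes/MB = 5,130,000 bytes
1 KiB = 2^10 bytes = 1,024 bytes
5,130,000 / 1,024 = 5,009.766 KiB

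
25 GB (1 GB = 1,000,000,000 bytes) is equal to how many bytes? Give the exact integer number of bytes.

25 × 1,000,000,000 = 25,000,000,000 bytes  (1 GB = 10^9 bytes)

25,000,000,000 bytes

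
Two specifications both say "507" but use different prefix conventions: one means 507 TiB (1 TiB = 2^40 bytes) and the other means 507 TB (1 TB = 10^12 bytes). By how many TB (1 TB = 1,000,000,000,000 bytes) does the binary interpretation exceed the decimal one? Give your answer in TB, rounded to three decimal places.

507 TiB = 507 × 1,099,511,627,776 = 557,452,395,282,432 bytes
507 TB = 507 × 1,000,000,000,000 = 507,000,000,000,000 bytes
difference = 50,452,395,282,432 bytes
50,452,395,282,432 / 1,000,000,000,000 = 50.452 TB

50.452 TB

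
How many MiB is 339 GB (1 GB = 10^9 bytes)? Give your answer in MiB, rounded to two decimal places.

339 GB = 339 × 10^9 bytes = 339,000,000,000 bytes
1 MiB = 1,048,576 bytes
339,000,000,000 / 1,048,576 = 323,295.59 MiB

323,295.59 MiB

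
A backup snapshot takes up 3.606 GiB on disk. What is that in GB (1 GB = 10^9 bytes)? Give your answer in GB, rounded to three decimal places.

3.872 GB

3.606 GiB = 3.606 × 2^30 bytes = 3,871,913,017.344 bytes
1 GB = 10^9 bytes = 1,000,000,000 bytes
3,871,913,017.344 / 1,000,000,000 = 3.872 GB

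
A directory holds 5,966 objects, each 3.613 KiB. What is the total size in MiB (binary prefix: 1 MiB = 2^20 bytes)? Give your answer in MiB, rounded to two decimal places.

Total = 5,966 × 3.613 KiB = 21555.158 KiB
= 21555.158 × 1,024 bytes = 22,072,481.792 bytes
1 MiB = 1,048,576 bytes
22,072,481.792 / 1,048,576 = 21.05 MiB

21.05 MiB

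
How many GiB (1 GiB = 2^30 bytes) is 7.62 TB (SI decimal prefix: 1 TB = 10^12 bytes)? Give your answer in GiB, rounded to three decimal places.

7,096.678 GiB

7.62 TB = 7.62 × 10^12 bytes = 7,620,000,000,000 bytes
1 GiB = 1,073,741,824 bytes
7,620,000,000,000 / 1,073,741,824 = 7,096.678 GiB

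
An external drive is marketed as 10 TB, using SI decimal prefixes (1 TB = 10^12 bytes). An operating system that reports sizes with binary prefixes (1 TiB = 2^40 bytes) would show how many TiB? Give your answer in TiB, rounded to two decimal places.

10 TB = 10 × 10^12 bytes = 10,000,000,000,000 bytes
1 TiB = 2^40 bytes = 1,099,511,627,776 bytes
10,000,000,000,000 / 1,099,511,627,776 = 9.09 TiB

9.09 TiB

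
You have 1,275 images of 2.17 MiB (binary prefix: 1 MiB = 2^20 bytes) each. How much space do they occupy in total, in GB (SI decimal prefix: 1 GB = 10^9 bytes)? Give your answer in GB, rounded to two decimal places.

2.90 GB

Total = 1,275 × 2.17 MiB = 2766.75 MiB
= 2766.75 × 1,048,576 bytes = 2,901,147,648 bytes
1 GB = 1,000,000,000 bytes
2,901,147,648 / 1,000,000,000 = 2.90 GB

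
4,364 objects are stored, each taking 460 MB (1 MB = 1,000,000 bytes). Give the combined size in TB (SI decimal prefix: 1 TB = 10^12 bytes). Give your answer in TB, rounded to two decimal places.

Total = 4,364 × 460 MB = 2,007,440 MB
= 2,007,440 × 1,000,000 bytes = 2,007,440,000,000 bytes
1 TB = 1,000,000,000,000 bytes
2,007,440,000,000 / 1,000,000,000,000 = 2.01 TB

2.01 TB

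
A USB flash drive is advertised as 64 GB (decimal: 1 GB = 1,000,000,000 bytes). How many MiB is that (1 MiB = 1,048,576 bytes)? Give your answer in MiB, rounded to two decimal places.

64 GB = 64 × 10^9 bytes = 64,000,000,000 bytes
1 MiB = 2^20 bytes = 1,048,576 bytes
64,000,000,000 / 1,048,576 = 61,035.16 MiB

61,035.16 MiB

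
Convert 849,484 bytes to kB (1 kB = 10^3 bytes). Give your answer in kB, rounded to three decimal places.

849.484 kB

849,484 bytes given.
1 kB = 10^3 bytes = 1,000 bytes
849,484 / 1,000 = 849.484 kB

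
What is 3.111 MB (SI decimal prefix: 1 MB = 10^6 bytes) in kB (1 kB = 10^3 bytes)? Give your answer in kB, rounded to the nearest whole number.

3.111 MB = 3.111 × 10^6 bytes = 3,111,000 bytes
1 kB = 1,000 bytes
3,111,000 / 1,000 = 3,111 kB

3,111 kB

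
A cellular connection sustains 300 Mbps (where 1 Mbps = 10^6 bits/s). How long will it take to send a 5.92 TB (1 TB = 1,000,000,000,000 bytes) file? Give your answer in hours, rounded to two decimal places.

43.85 hours

5.92 TB = 5,920,000,000,000 bytes = 47,360,000,000,000 bits
300 Mbps = 300,000,000 bits/s
time = 47,360,000,000,000 / 300,000,000 = 157,866.6667 s
157,866.6667 s / 3600 = 43.85 hours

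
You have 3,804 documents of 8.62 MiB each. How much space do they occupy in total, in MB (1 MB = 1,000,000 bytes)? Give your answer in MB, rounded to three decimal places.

34,383.310 MB

Total = 3,804 × 8.62 MiB = 32790.48 MiB
= 32790.48 × 1,048,576 bytes = 34,383,310,356.48 bytes
1 MB = 1,000,000 bytes
34,383,310,356.48 / 1,000,000 = 34,383.310 MB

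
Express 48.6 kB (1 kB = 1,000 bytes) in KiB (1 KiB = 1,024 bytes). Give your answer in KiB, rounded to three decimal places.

47.461 KiB

48.6 kB = 48.6 × 10^3 bytes = 48,600 bytes
1 KiB = 1,024 bytes
48,600 / 1,024 = 47.461 KiB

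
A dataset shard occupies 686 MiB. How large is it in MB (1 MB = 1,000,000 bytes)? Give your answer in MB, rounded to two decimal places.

719.32 MB

686 MiB = 686 × 2^20 bytes = 719,323,136 bytes
1 MB = 10^6 bytes = 1,000,000 bytes
719,323,136 / 1,000,000 = 719.32 MB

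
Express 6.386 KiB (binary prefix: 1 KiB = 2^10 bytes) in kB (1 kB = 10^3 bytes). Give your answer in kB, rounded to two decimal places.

6.386 KiB = 6.386 × 2^10 bytes = 6,539.264 bytes
1 kB = 1,000 bytes
6,539.264 / 1,000 = 6.54 kB

6.54 kB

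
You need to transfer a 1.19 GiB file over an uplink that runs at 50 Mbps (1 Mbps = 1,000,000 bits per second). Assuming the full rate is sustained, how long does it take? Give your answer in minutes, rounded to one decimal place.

3.4 minutes

1.19 GiB = 1,277,752,770.56 bytes = 10,222,022,164.48 bits
50 Mbps = 50,000,000 bits/s
time = 10,222,022,164.48 / 50,000,000 = 204.44 s
204.44 s / 60 = 3.4 minutes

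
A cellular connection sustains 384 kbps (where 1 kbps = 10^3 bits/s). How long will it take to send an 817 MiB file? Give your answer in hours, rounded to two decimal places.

817 MiB = 856,686,592 bytes = 6,853,492,736 bits
384 kbps = 384,000 bits/s
time = 6,853,492,736 / 384,000 = 17,847.6373 s
17,847.6373 s / 3600 = 4.96 hours

4.96 hours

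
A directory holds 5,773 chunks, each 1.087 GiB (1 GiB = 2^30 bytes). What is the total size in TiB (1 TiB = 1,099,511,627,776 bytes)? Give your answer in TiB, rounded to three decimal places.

6.128 TiB

Total = 5,773 × 1.087 GiB = 6275.251 GiB
= 6275.251 × 1,073,741,824 bytes = 6,737,999,454,797.824 bytes
1 TiB = 1,099,511,627,776 bytes
6,737,999,454,797.824 / 1,099,511,627,776 = 6.128 TiB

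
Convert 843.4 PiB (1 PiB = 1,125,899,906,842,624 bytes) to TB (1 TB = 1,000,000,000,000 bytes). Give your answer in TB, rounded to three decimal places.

843.4 PiB × 1,125,899,906,842,624 bytes/PiB = 949,583,981,431,069,081.6 bytes
1 TB = 10^12 bytes = 1,000,000,000,000 bytes
949,583,981,431,069,081.6 / 1,000,000,000,000 = 949,583.981 TB

949,583.981 TB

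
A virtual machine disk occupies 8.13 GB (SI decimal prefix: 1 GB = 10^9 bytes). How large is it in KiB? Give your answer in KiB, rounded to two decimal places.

8.13 GB = 8.13 × 10^9 bytes = 8,130,000,000 bytes
1 KiB = 1,024 bytes
8,130,000,000 / 1,024 = 7,939,453.13 KiB

7,939,453.13 KiB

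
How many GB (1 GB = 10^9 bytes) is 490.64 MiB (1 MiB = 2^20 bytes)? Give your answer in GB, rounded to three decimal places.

0.514 GB

490.64 MiB × 1,048,576 bytes/MiB = 514,473,328.64 bytes
1 GB = 1,000,000,000 bytes
514,473,328.64 / 1,000,000,000 = 0.514 GB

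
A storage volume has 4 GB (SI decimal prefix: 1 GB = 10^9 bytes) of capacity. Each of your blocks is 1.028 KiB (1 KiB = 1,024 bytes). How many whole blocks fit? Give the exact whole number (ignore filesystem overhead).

3,799,854

Capacity: 4 GB = 4,000,000,000 bytes
Per item: 1.028 KiB = 1,052.672 bytes
⌊4,000,000,000 / 1,052.672⌋ = 3,799,854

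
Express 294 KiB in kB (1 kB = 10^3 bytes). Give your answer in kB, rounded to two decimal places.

294 KiB = 294 × 2^10 bytes = 301,056 bytes
1 kB = 1,000 bytes
301,056 / 1,000 = 301.06 kB

301.06 kB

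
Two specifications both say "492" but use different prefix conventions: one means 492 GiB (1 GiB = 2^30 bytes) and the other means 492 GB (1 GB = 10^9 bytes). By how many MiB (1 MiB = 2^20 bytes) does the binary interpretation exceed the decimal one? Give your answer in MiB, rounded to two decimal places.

492 GiB = 492 × 1,073,741,824 = 528,280,977,408 bytes
492 GB = 492 × 1,000,000,000 = 492,000,000,000 bytes
difference = 36,280,977,408 bytes
36,280,977,408 / 1,048,576 = 34,600.24 MiB

34,600.24 MiB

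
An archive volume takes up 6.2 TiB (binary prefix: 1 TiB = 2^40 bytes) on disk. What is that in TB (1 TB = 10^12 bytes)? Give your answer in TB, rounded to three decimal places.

6.2 TiB = 6.2 × 2^40 bytes = 6,816,972,092,211.2 bytes
1 TB = 1,000,000,000,000 bytes
6,816,972,092,211.2 / 1,000,000,000,000 = 6.817 TB

6.817 TB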